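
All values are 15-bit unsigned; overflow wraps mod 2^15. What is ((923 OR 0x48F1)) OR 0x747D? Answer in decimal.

32767

923 = 000001110011011
0x48F1 = 100100011110001
→ OR → 100101111111011 = 19451
0x747D = 111010001111101
→ OR → 111111111111111 = 32767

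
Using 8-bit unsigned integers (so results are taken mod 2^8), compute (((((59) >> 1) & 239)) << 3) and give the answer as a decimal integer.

104

59 = 00111011
→ >> 1 → 00011101 = 29
239 = 11101111
→ & → 00001101 = 13
→ << 3 (mod 2^8) → 01101000 = 104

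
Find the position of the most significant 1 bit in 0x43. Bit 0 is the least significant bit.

0x43 = 1000011
The topmost 1 is at position 6 (since 2^6 = 64 ≤ 67 < 128).

6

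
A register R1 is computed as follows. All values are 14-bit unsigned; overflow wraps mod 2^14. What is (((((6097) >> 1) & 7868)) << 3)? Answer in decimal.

5440

6097 = 01011111010001
→ >> 1 → 00101111101000 = 3048
7868 = 01111010111100
→ & → 00101010101000 = 2728
→ << 3 (mod 2^14) → 01010101000000 = 5440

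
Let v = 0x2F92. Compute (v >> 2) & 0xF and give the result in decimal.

v = 10111110010010
Shift right by 2: 101111100100
Mask low 4 bits: 0100 = 4

4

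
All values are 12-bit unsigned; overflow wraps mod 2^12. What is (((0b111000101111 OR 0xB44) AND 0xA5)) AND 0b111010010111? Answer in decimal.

0b111000101111 = 111000101111
0xB44 = 101101000100
→ OR → 111101101111 = 3951
0xA5 = 000010100101
→ AND → 000000100101 = 37
0b111010010111 = 111010010111
→ AND → 000000000101 = 5

5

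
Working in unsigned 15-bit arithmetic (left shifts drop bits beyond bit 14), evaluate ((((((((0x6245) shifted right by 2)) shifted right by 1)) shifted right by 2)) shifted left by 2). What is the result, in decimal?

0x6245 = 110001001000101
→ shifted right by 2 → 001100010010001 = 6289
→ shifted right by 1 → 000110001001000 = 3144
→ shifted right by 2 → 000001100010010 = 786
→ shifted left by 2 (mod 2^15) → 000110001001000 = 3144

3144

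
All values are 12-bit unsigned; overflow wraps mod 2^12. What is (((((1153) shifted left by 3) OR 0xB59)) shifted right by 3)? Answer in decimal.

491

1153 = 010010000001
→ shifted left by 3 (mod 2^12) → 010000001000 = 1032
0xB59 = 101101011001
→ OR → 111101011001 = 3929
→ shifted right by 3 → 000111101011 = 491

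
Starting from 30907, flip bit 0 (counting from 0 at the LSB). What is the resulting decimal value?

30906

x = 111100010111011
bit 0 is currently 1; toggle it via x ^ (1 << 0) = x ^ 1
→ 111100010111010 = 30906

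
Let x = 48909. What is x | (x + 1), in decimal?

48911

x = 1011111100001101 = 48909
x + 1 = 1011111100001110
OR    = 1011111100001111 = 48911
(x | (x + 1) sets the lowest cleared bit.)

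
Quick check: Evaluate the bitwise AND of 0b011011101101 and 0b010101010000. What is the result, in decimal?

1088

a = 11011101101
b = 10101010000
AND → 10001000000 = 1088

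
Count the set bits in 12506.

7

12506 = 11000011011010
Count the 1s: 1 + 1 + 1 + 1 + 1 + 1 + 1 = 7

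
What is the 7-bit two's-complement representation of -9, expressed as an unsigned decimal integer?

119

9 in 7 bits: 0001001
Invert: 1110110
Add 1:  1110111 = 119
(Check: 2^7 - 9 = 128 - 9 = 119.)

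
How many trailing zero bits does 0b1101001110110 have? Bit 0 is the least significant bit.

1

0b1101001110110 = 1101001110110
Trailing zeros: 1, so the lowest set bit is bit 1 (value 2).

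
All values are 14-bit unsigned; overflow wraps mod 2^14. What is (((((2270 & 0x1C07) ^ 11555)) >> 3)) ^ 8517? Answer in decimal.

2270 = 00100011011110
0x1C07 = 01110000000111
→ & → 00100000000110 = 2054
11555 = 10110100100011
→ ^ → 10010100100101 = 9509
→ >> 3 → 00010010100100 = 1188
8517 = 10000101000101
→ ^ → 10010111100001 = 9697

9697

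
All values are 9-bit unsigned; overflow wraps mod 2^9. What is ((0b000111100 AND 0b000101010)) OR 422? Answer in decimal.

430

0b000111100 = 000111100
0b000101010 = 000101010
→ AND → 000101000 = 40
422 = 110100110
→ OR → 110101110 = 430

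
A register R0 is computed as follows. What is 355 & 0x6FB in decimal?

99

355 = 00101100011
0x6FB = 11011111011
AND → 00001100011 = 99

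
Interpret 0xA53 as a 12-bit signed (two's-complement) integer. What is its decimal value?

-1453

pattern = 101001010011 (MSB is 1 ⇒ negative)
Invert: 010110101100, add 1 → 010110101101 = 1453, so the value is -1453.
(Equivalently: 2643 - 2^12 = 2643 - 4096 = -1453.)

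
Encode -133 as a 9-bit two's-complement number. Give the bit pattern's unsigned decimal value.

133 in 9 bits: 010000101
Invert: 101111010
Add 1:  101111011 = 379
(Check: 2^9 - 133 = 512 - 133 = 379.)

379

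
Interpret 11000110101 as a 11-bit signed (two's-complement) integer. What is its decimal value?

pattern = 11000110101 (MSB is 1 ⇒ negative)
Invert: 00111001010, add 1 → 00111001011 = 459, so the value is -459.
(Equivalently: 1589 - 2^11 = 1589 - 2048 = -459.)

-459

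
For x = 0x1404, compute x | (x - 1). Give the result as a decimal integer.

5127

x = 1010000000100 = 5124
x - 1 = 1010000000011
OR    = 1010000000111 = 5127
(x | (x - 1) sets all bits below the lowest set bit.)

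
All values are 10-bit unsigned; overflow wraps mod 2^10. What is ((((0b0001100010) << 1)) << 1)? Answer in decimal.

0b0001100010 = 0001100010
→ << 1 (mod 2^10) → 0011000100 = 196
→ << 1 (mod 2^10) → 0110001000 = 392

392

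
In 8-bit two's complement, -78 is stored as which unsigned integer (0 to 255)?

178

78 in 8 bits: 01001110
Invert: 10110001
Add 1:  10110010 = 178
(Check: 2^8 - 78 = 256 - 78 = 178.)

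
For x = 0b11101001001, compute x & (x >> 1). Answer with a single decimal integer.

x = 11101001001 = 1865
x>>1 = 01110100100
AND  = 01100000000 = 768
(x & (x >> 1) has a 1 wherever x has two consecutive 1 bits.)

768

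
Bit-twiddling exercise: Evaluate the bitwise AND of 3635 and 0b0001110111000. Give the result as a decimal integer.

560

3635 = 111000110011
b = 001110111000
AND → 001000110000 = 560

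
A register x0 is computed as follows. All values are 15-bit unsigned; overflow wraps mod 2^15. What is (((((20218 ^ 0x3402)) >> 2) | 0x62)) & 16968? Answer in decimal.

584

20218 = 100111011111010
0x3402 = 011010000000010
→ ^ → 111101011111000 = 31480
→ >> 2 → 001111010111110 = 7870
0x62 = 000000001100010
→ | → 001111011111110 = 7934
16968 = 100001001001000
→ & → 000001001001000 = 584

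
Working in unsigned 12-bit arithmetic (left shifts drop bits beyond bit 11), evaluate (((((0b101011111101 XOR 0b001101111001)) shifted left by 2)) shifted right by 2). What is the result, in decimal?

0b101011111101 = 101011111101
0b001101111001 = 001101111001
→ XOR → 100110000100 = 2436
→ shifted left by 2 (mod 2^12) → 011000010000 = 1552
→ shifted right by 2 → 000110000100 = 388

388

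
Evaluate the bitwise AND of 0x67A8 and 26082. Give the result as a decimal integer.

0x67A8 = 110011110101000
26082 = 110010111100010
AND → 110010110100000 = 26016

26016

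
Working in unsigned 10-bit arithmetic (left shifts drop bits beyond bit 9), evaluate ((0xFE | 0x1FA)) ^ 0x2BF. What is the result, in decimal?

833

0xFE = 0011111110
0x1FA = 0111111010
→ | → 0111111110 = 510
0x2BF = 1010111111
→ ^ → 1101000001 = 833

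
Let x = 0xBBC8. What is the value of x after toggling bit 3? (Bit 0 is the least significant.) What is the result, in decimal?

48064

x = 1011101111001000
bit 3 is currently 1; toggle it via x ^ (1 << 3) = x ^ 8
→ 1011101111000000 = 48064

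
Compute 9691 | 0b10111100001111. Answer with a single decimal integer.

12255

9691 = 10010111011011
b = 10111100001111
 OR → 10111111011111 = 12255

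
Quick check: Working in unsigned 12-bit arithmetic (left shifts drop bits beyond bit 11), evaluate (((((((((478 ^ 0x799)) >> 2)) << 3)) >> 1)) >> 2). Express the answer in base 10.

478 = 000111011110
0x799 = 011110011001
→ ^ → 011001000111 = 1607
→ >> 2 → 000110010001 = 401
→ << 3 (mod 2^12) → 110010001000 = 3208
→ >> 1 → 011001000100 = 1604
→ >> 2 → 000110010001 = 401

401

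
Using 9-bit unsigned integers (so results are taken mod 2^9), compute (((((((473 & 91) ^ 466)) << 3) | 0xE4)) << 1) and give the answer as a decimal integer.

473 = 111011001
91 = 001011011
→ & → 001011001 = 89
466 = 111010010
→ ^ → 110001011 = 395
→ << 3 (mod 2^9) → 001011000 = 88
0xE4 = 011100100
→ | → 011111100 = 252
→ << 1 (mod 2^9) → 111111000 = 504

504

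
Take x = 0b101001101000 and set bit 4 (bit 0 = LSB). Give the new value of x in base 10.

x = 101001101000
bit 4 is currently 0; set it via x | (1 << 4) = x | 16
→ 101001111000 = 2680

2680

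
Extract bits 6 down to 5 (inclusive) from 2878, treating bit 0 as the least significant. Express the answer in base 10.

1

v = 101100111110
Shift right by 5: 1011001
Mask low 2 bits: 01 = 1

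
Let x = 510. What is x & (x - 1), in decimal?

508

x = 111111110 = 510
x - 1 = 111111101
AND   = 111111100 = 508
(x & (x - 1) clears the lowest set bit of x.)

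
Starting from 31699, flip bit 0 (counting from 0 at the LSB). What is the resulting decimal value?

x = 111101111010011
bit 0 is currently 1; toggle it via x ^ (1 << 0) = x ^ 1
→ 111101111010010 = 31698

31698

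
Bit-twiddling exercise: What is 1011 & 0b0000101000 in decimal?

1011 = 1111110011
b = 0000101000
AND → 0000100000 = 32

32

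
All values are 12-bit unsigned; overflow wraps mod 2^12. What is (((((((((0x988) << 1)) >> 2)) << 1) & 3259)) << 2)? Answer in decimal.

544

0x988 = 100110001000
→ << 1 (mod 2^12) → 001100010000 = 784
→ >> 2 → 000011000100 = 196
→ << 1 (mod 2^12) → 000110001000 = 392
3259 = 110010111011
→ & → 000010001000 = 136
→ << 2 (mod 2^12) → 001000100000 = 544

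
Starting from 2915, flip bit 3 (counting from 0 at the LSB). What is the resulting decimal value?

2923

x = 101101100011
bit 3 is currently 0; toggle it via x ^ (1 << 3) = x ^ 8
→ 101101101011 = 2923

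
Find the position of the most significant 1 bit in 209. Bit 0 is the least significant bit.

7

209 = 11010001
The topmost 1 is at position 7 (since 2^7 = 128 ≤ 209 < 256).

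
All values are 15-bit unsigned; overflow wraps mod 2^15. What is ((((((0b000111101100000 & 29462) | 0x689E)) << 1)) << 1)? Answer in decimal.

0b000111101100000 = 000111101100000
29462 = 111001100010110
→ & → 000001100000000 = 768
0x689E = 110100010011110
→ | → 110101110011110 = 27550
→ << 1 (mod 2^15) → 101011100111100 = 22332
→ << 1 (mod 2^15) → 010111001111000 = 11896

11896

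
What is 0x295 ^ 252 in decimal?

0x295 = 1010010101
252 = 0011111100
XOR → 1001101001 = 617

617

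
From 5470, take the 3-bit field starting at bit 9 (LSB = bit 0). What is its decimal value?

2

v = 1010101011110
Shift right by 9: 1010
Mask low 3 bits: 010 = 2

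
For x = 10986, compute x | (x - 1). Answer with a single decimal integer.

x = 10101011101010 = 10986
x - 1 = 10101011101001
OR    = 10101011101011 = 10987
(x | (x - 1) sets all bits below the lowest set bit.)

10987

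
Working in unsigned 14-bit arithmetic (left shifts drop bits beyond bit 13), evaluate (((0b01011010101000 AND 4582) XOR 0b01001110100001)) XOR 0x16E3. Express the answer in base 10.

5602

0b01011010101000 = 01011010101000
4582 = 01000111100110
→ AND → 01000010100000 = 4256
0b01001110100001 = 01001110100001
→ XOR → 00001100000001 = 769
0x16E3 = 01011011100011
→ XOR → 01010111100010 = 5602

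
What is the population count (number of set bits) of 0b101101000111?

n = 101101000111
Count the 1s: 1 + 1 + 1 + 1 + 1 + 1 + 1 = 7

7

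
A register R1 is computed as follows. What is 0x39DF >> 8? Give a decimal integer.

57

0x39DF = 11100111011111
shift right by 8 → 00000000111001 = 57
(equivalently, floor(14815 / 256))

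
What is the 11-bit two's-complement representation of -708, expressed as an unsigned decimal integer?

1340

708 in 11 bits: 01011000100
Invert: 10100111011
Add 1:  10100111100 = 1340
(Check: 2^11 - 708 = 2048 - 708 = 1340.)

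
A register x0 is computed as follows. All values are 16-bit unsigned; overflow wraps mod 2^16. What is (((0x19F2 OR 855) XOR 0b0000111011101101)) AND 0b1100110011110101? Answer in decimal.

0x19F2 = 0001100111110010
855 = 0000001101010111
→ OR → 0001101111110111 = 7159
0b0000111011101101 = 0000111011101101
→ XOR → 0001010100011010 = 5402
0b1100110011110101 = 1100110011110101
→ AND → 0000010000010000 = 1040

1040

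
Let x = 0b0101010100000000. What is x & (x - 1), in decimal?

x = 101010100000000 = 21760
x - 1 = 101010011111111
AND   = 101010000000000 = 21504
(x & (x - 1) clears the lowest set bit of x.)

21504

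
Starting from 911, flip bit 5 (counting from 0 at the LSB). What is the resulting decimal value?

x = 01110001111
bit 5 is currently 0; toggle it via x ^ (1 << 5) = x ^ 32
→ 01110101111 = 943

943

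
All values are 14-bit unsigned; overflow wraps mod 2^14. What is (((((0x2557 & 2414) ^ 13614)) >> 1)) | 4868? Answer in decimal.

6964

0x2557 = 10010101010111
2414 = 00100101101110
→ & → 00000101000110 = 326
13614 = 11010100101110
→ ^ → 11010001101000 = 13416
→ >> 1 → 01101000110100 = 6708
4868 = 01001100000100
→ | → 01101100110100 = 6964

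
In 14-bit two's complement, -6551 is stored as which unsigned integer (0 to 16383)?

9833

6551 in 14 bits: 01100110010111
Invert: 10011001101000
Add 1:  10011001101001 = 9833
(Check: 2^14 - 6551 = 16384 - 6551 = 9833.)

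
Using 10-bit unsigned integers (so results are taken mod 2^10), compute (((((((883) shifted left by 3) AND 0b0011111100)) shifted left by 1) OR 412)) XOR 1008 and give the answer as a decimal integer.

588

883 = 1101110011
→ shifted left by 3 (mod 2^10) → 1110011000 = 920
0b0011111100 = 0011111100
→ AND → 0010011000 = 152
→ shifted left by 1 (mod 2^10) → 0100110000 = 304
412 = 0110011100
→ OR → 0110111100 = 444
1008 = 1111110000
→ XOR → 1001001100 = 588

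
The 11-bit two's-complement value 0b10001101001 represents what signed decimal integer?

pattern = 10001101001 (MSB is 1 ⇒ negative)
Invert: 01110010110, add 1 → 01110010111 = 919, so the value is -919.
(Equivalently: 1129 - 2^11 = 1129 - 2048 = -919.)

-919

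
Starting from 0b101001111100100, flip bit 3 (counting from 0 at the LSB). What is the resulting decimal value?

x = 101001111100100
bit 3 is currently 0; toggle it via x ^ (1 << 3) = x ^ 8
→ 101001111101100 = 21484

21484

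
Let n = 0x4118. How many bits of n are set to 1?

0x4118 = 100000100011000
Count the 1s: 1 + 1 + 1 + 1 = 4

4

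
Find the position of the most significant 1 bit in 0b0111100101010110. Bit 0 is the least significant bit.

14

0b0111100101010110 = 111100101010110
The topmost 1 is at position 14 (since 2^14 = 16384 ≤ 31062 < 32768).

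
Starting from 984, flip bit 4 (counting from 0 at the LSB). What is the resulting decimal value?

x = 001111011000
bit 4 is currently 1; toggle it via x ^ (1 << 4) = x ^ 16
→ 001111001000 = 968

968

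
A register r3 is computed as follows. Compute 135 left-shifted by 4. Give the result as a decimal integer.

2160

135 = 000010000111
shift left by 4 → 100001110000 = 2160
(equivalently, 135 × 2^4 = 135 × 16)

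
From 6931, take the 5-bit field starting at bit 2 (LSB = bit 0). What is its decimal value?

4

v = 1101100010011
Shift right by 2: 11011000100
Mask low 5 bits: 00100 = 4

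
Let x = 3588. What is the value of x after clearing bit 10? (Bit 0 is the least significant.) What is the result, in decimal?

x = 111000000100
bit 10 is currently 1; clear it via x & ~(1 << 10) = x & ~1024
→ 101000000100 = 2564

2564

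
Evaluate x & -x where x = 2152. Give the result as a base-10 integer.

x = 100001101000 = 2152
-x (two's complement) = …011110011000
AND   = 000000001000 = 8
(x & -x isolates the lowest set bit of x.)

8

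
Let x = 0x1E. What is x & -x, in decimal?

x = 11110 = 30
-x (two's complement) = …00010
AND   = 00010 = 2
(x & -x isolates the lowest set bit of x.)

2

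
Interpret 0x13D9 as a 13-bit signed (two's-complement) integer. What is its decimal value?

-3111

pattern = 1001111011001 (MSB is 1 ⇒ negative)
Invert: 0110000100110, add 1 → 0110000100111 = 3111, so the value is -3111.
(Equivalently: 5081 - 2^13 = 5081 - 8192 = -3111.)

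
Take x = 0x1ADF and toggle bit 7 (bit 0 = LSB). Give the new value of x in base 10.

6751

x = 1101011011111
bit 7 is currently 1; toggle it via x ^ (1 << 7) = x ^ 128
→ 1101001011111 = 6751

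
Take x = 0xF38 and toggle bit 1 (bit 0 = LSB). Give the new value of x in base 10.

3898

x = 111100111000
bit 1 is currently 0; toggle it via x ^ (1 << 1) = x ^ 2
→ 111100111010 = 3898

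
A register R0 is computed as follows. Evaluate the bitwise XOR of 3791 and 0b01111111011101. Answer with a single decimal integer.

4370

3791 = 0111011001111
b = 1111111011101
XOR → 1000100010010 = 4370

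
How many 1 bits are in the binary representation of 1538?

1538 = 11000000010
Count the 1s: 1 + 1 + 1 = 3

3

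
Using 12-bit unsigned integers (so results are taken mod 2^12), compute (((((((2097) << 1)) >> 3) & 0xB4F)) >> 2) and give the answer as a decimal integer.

3

2097 = 100000110001
→ << 1 (mod 2^12) → 000001100010 = 98
→ >> 3 → 000000001100 = 12
0xB4F = 101101001111
→ & → 000000001100 = 12
→ >> 2 → 000000000011 = 3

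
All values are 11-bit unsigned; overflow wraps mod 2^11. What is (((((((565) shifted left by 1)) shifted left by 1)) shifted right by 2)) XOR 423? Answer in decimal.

402

565 = 01000110101
→ shifted left by 1 (mod 2^11) → 10001101010 = 1130
→ shifted left by 1 (mod 2^11) → 00011010100 = 212
→ shifted right by 2 → 00000110101 = 53
423 = 00110100111
→ XOR → 00110010010 = 402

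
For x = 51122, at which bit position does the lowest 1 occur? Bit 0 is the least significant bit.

51122 = 1100011110110010
Trailing zeros: 1, so the lowest set bit is bit 1 (value 2).

1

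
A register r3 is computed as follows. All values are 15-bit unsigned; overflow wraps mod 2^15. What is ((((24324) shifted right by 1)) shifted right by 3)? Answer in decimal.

24324 = 101111100000100
→ shifted right by 1 → 010111110000010 = 12162
→ shifted right by 3 → 000010111110000 = 1520

1520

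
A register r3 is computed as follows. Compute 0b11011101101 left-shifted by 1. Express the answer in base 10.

3546

x = 011011101101
shift left by 1 → 110111011010 = 3546
(equivalently, 1773 × 2^1 = 1773 × 2)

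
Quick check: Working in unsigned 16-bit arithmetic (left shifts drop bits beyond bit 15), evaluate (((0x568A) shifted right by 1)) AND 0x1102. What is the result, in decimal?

256

0x568A = 0101011010001010
→ shifted right by 1 → 0010101101000101 = 11077
0x1102 = 0001000100000010
→ AND → 0000000100000000 = 256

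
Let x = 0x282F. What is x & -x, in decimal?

x = 10100000101111 = 10287
-x (two's complement) = …01011111010001
AND   = 00000000000001 = 1
(x & -x isolates the lowest set bit of x.)

1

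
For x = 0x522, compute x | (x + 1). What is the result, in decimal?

1315

x = 10100100010 = 1314
x + 1 = 10100100011
OR    = 10100100011 = 1315
(x | (x + 1) sets the lowest cleared bit.)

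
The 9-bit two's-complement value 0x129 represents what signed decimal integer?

pattern = 100101001 (MSB is 1 ⇒ negative)
Invert: 011010110, add 1 → 011010111 = 215, so the value is -215.
(Equivalently: 297 - 2^9 = 297 - 512 = -215.)

-215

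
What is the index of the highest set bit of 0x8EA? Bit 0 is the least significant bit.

11

0x8EA = 100011101010
The topmost 1 is at position 11 (since 2^11 = 2048 ≤ 2282 < 4096).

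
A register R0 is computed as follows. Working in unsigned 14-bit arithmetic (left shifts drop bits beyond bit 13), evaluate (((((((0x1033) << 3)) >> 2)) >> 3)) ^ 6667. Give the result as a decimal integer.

6663

0x1033 = 01000000110011
→ << 3 (mod 2^14) → 00000110011000 = 408
→ >> 2 → 00000001100110 = 102
→ >> 3 → 00000000001100 = 12
6667 = 01101000001011
→ ^ → 01101000000111 = 6663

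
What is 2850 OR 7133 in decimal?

2850 = 0101100100010
7133 = 1101111011101
 OR → 1101111111111 = 7167

7167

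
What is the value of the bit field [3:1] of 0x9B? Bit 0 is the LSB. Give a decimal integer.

5

v = 010011011
Shift right by 1: 01001101
Mask low 3 bits: 101 = 5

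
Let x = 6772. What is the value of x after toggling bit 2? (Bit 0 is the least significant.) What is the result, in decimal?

6768

x = 1101001110100
bit 2 is currently 1; toggle it via x ^ (1 << 2) = x ^ 4
→ 1101001110000 = 6768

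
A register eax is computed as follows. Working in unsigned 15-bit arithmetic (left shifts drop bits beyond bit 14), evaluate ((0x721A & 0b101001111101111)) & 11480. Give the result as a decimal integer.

8

0x721A = 111001000011010
0b101001111101111 = 101001111101111
→ & → 101001000001010 = 21002
11480 = 010110011011000
→ & → 000000000001000 = 8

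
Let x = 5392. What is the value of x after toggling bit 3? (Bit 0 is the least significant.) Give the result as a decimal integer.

5400

x = 1010100010000
bit 3 is currently 0; toggle it via x ^ (1 << 3) = x ^ 8
→ 1010100011000 = 5400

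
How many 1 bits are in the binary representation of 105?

105 = 1101001
Count the 1s: 1 + 1 + 1 + 1 = 4

4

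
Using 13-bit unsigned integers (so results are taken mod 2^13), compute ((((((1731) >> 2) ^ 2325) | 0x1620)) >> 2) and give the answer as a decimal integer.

1731 = 0011011000011
→ >> 2 → 0000110110000 = 432
2325 = 0100100010101
→ ^ → 0100010100101 = 2213
0x1620 = 1011000100000
→ | → 1111010100101 = 7845
→ >> 2 → 0011110101001 = 1961

1961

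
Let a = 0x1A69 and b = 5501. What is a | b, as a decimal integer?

8061

0x1A69 = 1101001101001
5501 = 1010101111101
 OR → 1111101111101 = 8061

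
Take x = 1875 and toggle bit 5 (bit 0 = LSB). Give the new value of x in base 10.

x = 011101010011
bit 5 is currently 0; toggle it via x ^ (1 << 5) = x ^ 32
→ 011101110011 = 1907

1907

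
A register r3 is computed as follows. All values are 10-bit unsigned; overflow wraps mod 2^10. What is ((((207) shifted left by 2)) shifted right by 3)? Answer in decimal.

207 = 0011001111
→ shifted left by 2 (mod 2^10) → 1100111100 = 828
→ shifted right by 3 → 0001100111 = 103

103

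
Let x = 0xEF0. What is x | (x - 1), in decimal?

3839

x = 111011110000 = 3824
x - 1 = 111011101111
OR    = 111011111111 = 3839
(x | (x - 1) sets all bits below the lowest set bit.)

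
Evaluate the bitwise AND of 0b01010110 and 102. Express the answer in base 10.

70

a = 1010110
102 = 1100110
AND → 1000110 = 70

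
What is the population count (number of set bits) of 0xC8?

3

0xC8 = 11001000
Count the 1s: 1 + 1 + 1 = 3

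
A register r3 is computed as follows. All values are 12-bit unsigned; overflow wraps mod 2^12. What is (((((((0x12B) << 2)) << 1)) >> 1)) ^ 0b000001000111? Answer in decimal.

0x12B = 000100101011
→ << 2 (mod 2^12) → 010010101100 = 1196
→ << 1 (mod 2^12) → 100101011000 = 2392
→ >> 1 → 010010101100 = 1196
0b000001000111 = 000001000111
→ ^ → 010011101011 = 1259

1259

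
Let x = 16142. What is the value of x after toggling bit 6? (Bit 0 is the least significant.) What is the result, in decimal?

16206

x = 11111100001110
bit 6 is currently 0; toggle it via x ^ (1 << 6) = x ^ 64
→ 11111101001110 = 16206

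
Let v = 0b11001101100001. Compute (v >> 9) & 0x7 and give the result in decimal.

v = 11001101100001
Shift right by 9: 11001
Mask low 3 bits: 001 = 1

1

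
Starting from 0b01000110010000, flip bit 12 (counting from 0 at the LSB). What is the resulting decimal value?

400

x = 01000110010000
bit 12 is currently 1; toggle it via x ^ (1 << 12) = x ^ 4096
→ 00000110010000 = 400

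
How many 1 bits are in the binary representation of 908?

5

908 = 1110001100
Count the 1s: 1 + 1 + 1 + 1 + 1 = 5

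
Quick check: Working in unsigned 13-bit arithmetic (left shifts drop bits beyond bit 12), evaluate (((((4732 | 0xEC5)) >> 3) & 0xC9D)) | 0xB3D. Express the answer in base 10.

4732 = 1001001111100
0xEC5 = 0111011000101
→ | → 1111011111101 = 7933
→ >> 3 → 0001111011111 = 991
0xC9D = 0110010011101
→ & → 0000010011101 = 157
0xB3D = 0101100111101
→ | → 0101110111101 = 3005

3005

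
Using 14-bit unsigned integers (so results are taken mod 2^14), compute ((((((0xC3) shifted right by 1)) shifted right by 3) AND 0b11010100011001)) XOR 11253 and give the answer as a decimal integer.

11261

0xC3 = 00000011000011
→ shifted right by 1 → 00000001100001 = 97
→ shifted right by 3 → 00000000001100 = 12
0b11010100011001 = 11010100011001
→ AND → 00000000001000 = 8
11253 = 10101111110101
→ XOR → 10101111111101 = 11261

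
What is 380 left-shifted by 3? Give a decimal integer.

380 = 000101111100
shift left by 3 → 101111100000 = 3040
(equivalently, 380 × 2^3 = 380 × 8)

3040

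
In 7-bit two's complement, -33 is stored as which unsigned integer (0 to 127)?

95

33 in 7 bits: 0100001
Invert: 1011110
Add 1:  1011111 = 95
(Check: 2^7 - 33 = 128 - 33 = 95.)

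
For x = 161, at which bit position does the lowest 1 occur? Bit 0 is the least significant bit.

0

161 = 10100001
Trailing zeros: 0, so the lowest set bit is bit 0 (value 1).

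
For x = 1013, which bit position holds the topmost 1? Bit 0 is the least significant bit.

1013 = 1111110101
The topmost 1 is at position 9 (since 2^9 = 512 ≤ 1013 < 1024).

9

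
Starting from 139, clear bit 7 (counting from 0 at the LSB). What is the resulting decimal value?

11

x = 10001011
bit 7 is currently 1; clear it via x & ~(1 << 7) = x & ~128
→ 00001011 = 11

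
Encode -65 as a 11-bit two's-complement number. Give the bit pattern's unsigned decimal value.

1983

65 in 11 bits: 00001000001
Invert: 11110111110
Add 1:  11110111111 = 1983
(Check: 2^11 - 65 = 2048 - 65 = 1983.)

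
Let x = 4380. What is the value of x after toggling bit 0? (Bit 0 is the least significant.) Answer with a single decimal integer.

4381

x = 0001000100011100
bit 0 is currently 0; toggle it via x ^ (1 << 0) = x ^ 1
→ 0001000100011101 = 4381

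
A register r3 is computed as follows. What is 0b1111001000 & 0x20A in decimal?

520

a = 1111001000
0x20A = 1000001010
AND → 1000001000 = 520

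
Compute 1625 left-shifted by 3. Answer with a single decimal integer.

1625 = 00011001011001
shift left by 3 → 11001011001000 = 13000
(equivalently, 1625 × 2^3 = 1625 × 8)

13000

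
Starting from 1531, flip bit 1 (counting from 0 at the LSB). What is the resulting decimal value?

1529

x = 10111111011
bit 1 is currently 1; toggle it via x ^ (1 << 1) = x ^ 2
→ 10111111001 = 1529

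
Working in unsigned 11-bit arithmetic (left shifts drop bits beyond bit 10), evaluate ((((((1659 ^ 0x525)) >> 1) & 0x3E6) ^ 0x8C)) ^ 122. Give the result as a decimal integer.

336

1659 = 11001111011
0x525 = 10100100101
→ ^ → 01101011110 = 862
→ >> 1 → 00110101111 = 431
0x3E6 = 01111100110
→ & → 00110100110 = 422
0x8C = 00010001100
→ ^ → 00100101010 = 298
122 = 00001111010
→ ^ → 00101010000 = 336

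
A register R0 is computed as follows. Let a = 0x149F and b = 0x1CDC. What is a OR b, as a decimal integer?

0x149F = 1010010011111
0x1CDC = 1110011011100
 OR → 1110011011111 = 7391

7391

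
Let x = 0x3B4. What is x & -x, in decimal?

x = 1110110100 = 948
-x (two's complement) = …0001001100
AND   = 0000000100 = 4
(x & -x isolates the lowest set bit of x.)

4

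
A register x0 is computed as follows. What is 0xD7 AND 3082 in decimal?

2

0xD7 = 000011010111
3082 = 110000001010
AND → 000000000010 = 2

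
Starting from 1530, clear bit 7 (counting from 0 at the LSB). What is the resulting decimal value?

x = 010111111010
bit 7 is currently 1; clear it via x & ~(1 << 7) = x & ~128
→ 010101111010 = 1402

1402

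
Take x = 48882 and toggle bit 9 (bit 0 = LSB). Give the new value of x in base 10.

48370

x = 1011111011110010
bit 9 is currently 1; toggle it via x ^ (1 << 9) = x ^ 512
→ 1011110011110010 = 48370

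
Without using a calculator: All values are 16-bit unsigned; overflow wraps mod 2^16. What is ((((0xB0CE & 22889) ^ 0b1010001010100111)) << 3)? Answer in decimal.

38776

0xB0CE = 1011000011001110
22889 = 0101100101101001
→ & → 0001000001001000 = 4168
0b1010001010100111 = 1010001010100111
→ ^ → 1011001011101111 = 45807
→ << 3 (mod 2^16) → 1001011101111000 = 38776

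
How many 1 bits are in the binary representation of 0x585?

5

0x585 = 10110000101
Count the 1s: 1 + 1 + 1 + 1 + 1 = 5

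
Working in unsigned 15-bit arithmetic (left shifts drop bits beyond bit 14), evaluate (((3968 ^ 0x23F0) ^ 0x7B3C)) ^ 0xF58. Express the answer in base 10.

22548

3968 = 000111110000000
0x23F0 = 010001111110000
→ ^ → 010110001110000 = 11376
0x7B3C = 111101100111100
→ ^ → 101011101001100 = 22348
0xF58 = 000111101011000
→ ^ → 101100000010100 = 22548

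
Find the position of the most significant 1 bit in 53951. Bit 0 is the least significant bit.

15

53951 = 1101001010111111
The topmost 1 is at position 15 (since 2^15 = 32768 ≤ 53951 < 65536).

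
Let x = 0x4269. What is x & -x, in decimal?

x = 100001001101001 = 17001
-x (two's complement) = …011110110010111
AND   = 000000000000001 = 1
(x & -x isolates the lowest set bit of x.)

1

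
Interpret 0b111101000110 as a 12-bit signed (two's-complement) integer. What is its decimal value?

pattern = 111101000110 (MSB is 1 ⇒ negative)
Invert: 000010111001, add 1 → 000010111010 = 186, so the value is -186.
(Equivalently: 3910 - 2^12 = 3910 - 4096 = -186.)

-186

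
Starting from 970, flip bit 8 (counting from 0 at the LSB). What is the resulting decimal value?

714

x = 01111001010
bit 8 is currently 1; toggle it via x ^ (1 << 8) = x ^ 256
→ 01011001010 = 714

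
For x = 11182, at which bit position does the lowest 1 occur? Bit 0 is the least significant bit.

1

11182 = 10101110101110
Trailing zeros: 1, so the lowest set bit is bit 1 (value 2).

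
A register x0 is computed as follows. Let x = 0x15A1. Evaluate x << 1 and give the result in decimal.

0x15A1 = 01010110100001
shift left by 1 → 10101101000010 = 11074
(equivalently, 5537 × 2^1 = 5537 × 2)

11074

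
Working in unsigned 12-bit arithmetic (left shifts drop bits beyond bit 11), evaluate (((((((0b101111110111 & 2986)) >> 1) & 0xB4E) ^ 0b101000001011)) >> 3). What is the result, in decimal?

361

0b101111110111 = 101111110111
2986 = 101110101010
→ & → 101110100010 = 2978
→ >> 1 → 010111010001 = 1489
0xB4E = 101101001110
→ & → 000101000000 = 320
0b101000001011 = 101000001011
→ ^ → 101101001011 = 2891
→ >> 3 → 000101101001 = 361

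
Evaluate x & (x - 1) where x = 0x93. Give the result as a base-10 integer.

146

x = 10010011 = 147
x - 1 = 10010010
AND   = 10010010 = 146
(x & (x - 1) clears the lowest set bit of x.)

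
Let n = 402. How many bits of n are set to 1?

402 = 110010010
Count the 1s: 1 + 1 + 1 + 1 = 4

4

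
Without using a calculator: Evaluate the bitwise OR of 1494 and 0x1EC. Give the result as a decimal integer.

1494 = 10111010110
0x1EC = 00111101100
 OR → 10111111110 = 1534

1534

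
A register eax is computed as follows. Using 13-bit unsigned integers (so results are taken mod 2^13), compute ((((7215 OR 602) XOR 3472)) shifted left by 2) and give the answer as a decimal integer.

7215 = 1110000101111
602 = 0001001011010
→ OR → 1111001111111 = 7807
3472 = 0110110010000
→ XOR → 1001111101111 = 5103
→ shifted left by 2 (mod 2^13) → 0111110111100 = 4028

4028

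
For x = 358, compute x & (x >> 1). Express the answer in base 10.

x = 101100110 = 358
x>>1 = 010110011
AND  = 000100010 = 34
(x & (x >> 1) has a 1 wherever x has two consecutive 1 bits.)

34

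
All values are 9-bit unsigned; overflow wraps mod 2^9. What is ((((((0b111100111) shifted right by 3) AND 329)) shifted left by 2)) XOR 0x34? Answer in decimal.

20

0b111100111 = 111100111
→ shifted right by 3 → 000111100 = 60
329 = 101001001
→ AND → 000001000 = 8
→ shifted left by 2 (mod 2^9) → 000100000 = 32
0x34 = 000110100
→ XOR → 000010100 = 20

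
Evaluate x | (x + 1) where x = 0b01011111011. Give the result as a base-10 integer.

x = 1011111011 = 763
x + 1 = 1011111100
OR    = 1011111111 = 767
(x | (x + 1) sets the lowest cleared bit.)

767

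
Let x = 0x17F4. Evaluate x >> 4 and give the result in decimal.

0x17F4 = 1011111110100
shift right by 4 → 0000101111111 = 383
(equivalently, floor(6132 / 16))

383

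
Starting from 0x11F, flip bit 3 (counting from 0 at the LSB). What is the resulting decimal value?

279

x = 100011111
bit 3 is currently 1; toggle it via x ^ (1 << 3) = x ^ 8
→ 100010111 = 279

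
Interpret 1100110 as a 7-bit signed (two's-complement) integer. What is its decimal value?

pattern = 1100110 (MSB is 1 ⇒ negative)
Invert: 0011001, add 1 → 0011010 = 26, so the value is -26.
(Equivalently: 102 - 2^7 = 102 - 128 = -26.)

-26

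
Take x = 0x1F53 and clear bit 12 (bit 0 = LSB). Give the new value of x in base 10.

x = 001111101010011
bit 12 is currently 1; clear it via x & ~(1 << 12) = x & ~4096
→ 000111101010011 = 3923

3923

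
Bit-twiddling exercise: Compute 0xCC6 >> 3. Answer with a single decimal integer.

0xCC6 = 110011000110
shift right by 3 → 000110011000 = 408
(equivalently, floor(3270 / 8))

408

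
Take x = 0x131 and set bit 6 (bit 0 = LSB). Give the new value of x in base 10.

369

x = 100110001
bit 6 is currently 0; set it via x | (1 << 6) = x | 64
→ 101110001 = 369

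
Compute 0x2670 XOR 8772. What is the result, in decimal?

0x2670 = 10011001110000
8772 = 10001001000100
XOR → 00010000110100 = 1076

1076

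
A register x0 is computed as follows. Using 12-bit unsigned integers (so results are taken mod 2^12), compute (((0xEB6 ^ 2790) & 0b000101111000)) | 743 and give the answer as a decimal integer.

0xEB6 = 111010110110
2790 = 101011100110
→ ^ → 010001010000 = 1104
0b000101111000 = 000101111000
→ & → 000001010000 = 80
743 = 001011100111
→ | → 001011110111 = 759

759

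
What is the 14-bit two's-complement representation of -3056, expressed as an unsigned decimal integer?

3056 in 14 bits: 00101111110000
Invert: 11010000001111
Add 1:  11010000010000 = 13328
(Check: 2^14 - 3056 = 16384 - 3056 = 13328.)

13328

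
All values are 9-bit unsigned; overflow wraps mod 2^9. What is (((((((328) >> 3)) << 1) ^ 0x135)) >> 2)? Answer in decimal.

328 = 101001000
→ >> 3 → 000101001 = 41
→ << 1 (mod 2^9) → 001010010 = 82
0x135 = 100110101
→ ^ → 101100111 = 359
→ >> 2 → 001011001 = 89

89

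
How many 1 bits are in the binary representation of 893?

8

893 = 1101111101
Count the 1s: 1 + 1 + 1 + 1 + 1 + 1 + 1 + 1 = 8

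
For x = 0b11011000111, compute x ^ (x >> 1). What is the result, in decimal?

1444

x = 11011000111 = 1735
x>>1 = 01101100011
XOR  = 10110100100 = 1444
(x ^ (x >> 1) gives the standard binary-reflected Gray code of x.)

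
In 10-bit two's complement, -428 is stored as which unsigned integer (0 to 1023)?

596

428 in 10 bits: 0110101100
Invert: 1001010011
Add 1:  1001010100 = 596
(Check: 2^10 - 428 = 1024 - 428 = 596.)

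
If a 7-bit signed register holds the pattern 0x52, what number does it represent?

-46

pattern = 1010010 (MSB is 1 ⇒ negative)
Invert: 0101101, add 1 → 0101110 = 46, so the value is -46.
(Equivalently: 82 - 2^7 = 82 - 128 = -46.)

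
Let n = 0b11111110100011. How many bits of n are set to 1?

10

n = 11111110100011
Count the 1s: 1 + 1 + 1 + 1 + 1 + 1 + 1 + 1 + 1 + 1 = 10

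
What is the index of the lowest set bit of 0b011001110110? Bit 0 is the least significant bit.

0b011001110110 = 11001110110
Trailing zeros: 1, so the lowest set bit is bit 1 (value 2).

1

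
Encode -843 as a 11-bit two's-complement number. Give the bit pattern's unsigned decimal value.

1205

843 in 11 bits: 01101001011
Invert: 10010110100
Add 1:  10010110101 = 1205
(Check: 2^11 - 843 = 2048 - 843 = 1205.)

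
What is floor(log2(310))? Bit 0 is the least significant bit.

8

310 = 100110110
The topmost 1 is at position 8 (since 2^8 = 256 ≤ 310 < 512).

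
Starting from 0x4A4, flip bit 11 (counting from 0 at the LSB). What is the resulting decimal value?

x = 010010100100
bit 11 is currently 0; toggle it via x ^ (1 << 11) = x ^ 2048
→ 110010100100 = 3236

3236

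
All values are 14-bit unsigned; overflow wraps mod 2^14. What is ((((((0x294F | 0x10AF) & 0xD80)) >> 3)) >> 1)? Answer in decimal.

152

0x294F = 10100101001111
0x10AF = 01000010101111
→ | → 11100111101111 = 14831
0xD80 = 00110110000000
→ & → 00100110000000 = 2432
→ >> 3 → 00000100110000 = 304
→ >> 1 → 00000010011000 = 152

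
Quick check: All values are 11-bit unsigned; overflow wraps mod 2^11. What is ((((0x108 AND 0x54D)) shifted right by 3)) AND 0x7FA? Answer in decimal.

0x108 = 00100001000
0x54D = 10101001101
→ AND → 00100001000 = 264
→ shifted right by 3 → 00000100001 = 33
0x7FA = 11111111010
→ AND → 00000100000 = 32

32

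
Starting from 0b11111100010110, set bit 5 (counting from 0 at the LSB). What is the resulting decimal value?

16182

x = 11111100010110
bit 5 is currently 0; set it via x | (1 << 5) = x | 32
→ 11111100110110 = 16182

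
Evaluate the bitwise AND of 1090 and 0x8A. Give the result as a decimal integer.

1090 = 10001000010
0x8A = 00010001010
AND → 00000000010 = 2

2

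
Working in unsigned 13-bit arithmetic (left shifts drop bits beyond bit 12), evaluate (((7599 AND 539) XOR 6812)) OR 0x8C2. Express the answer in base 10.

6871

7599 = 1110110101111
539 = 0001000011011
→ AND → 0000000001011 = 11
6812 = 1101010011100
→ XOR → 1101010010111 = 6807
0x8C2 = 0100011000010
→ OR → 1101011010111 = 6871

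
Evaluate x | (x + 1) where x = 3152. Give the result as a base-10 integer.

3153

x = 110001010000 = 3152
x + 1 = 110001010001
OR    = 110001010001 = 3153
(x | (x + 1) sets the lowest cleared bit.)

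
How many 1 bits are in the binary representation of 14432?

5

14432 = 11100001100000
Count the 1s: 1 + 1 + 1 + 1 + 1 = 5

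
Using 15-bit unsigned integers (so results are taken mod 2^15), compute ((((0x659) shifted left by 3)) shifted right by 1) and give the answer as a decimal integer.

0x659 = 000011001011001
→ shifted left by 3 (mod 2^15) → 011001011001000 = 13000
→ shifted right by 1 → 001100101100100 = 6500

6500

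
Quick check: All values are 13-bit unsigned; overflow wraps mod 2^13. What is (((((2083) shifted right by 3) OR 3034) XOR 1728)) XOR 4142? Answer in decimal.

7472

2083 = 0100000100011
→ shifted right by 3 → 0000100000100 = 260
3034 = 0101111011010
→ OR → 0101111011110 = 3038
1728 = 0011011000000
→ XOR → 0110100011110 = 3358
4142 = 1000000101110
→ XOR → 1110100110000 = 7472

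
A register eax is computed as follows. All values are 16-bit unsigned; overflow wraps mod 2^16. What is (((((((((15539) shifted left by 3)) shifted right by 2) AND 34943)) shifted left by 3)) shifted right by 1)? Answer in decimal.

15539 = 0011110010110011
→ shifted left by 3 (mod 2^16) → 1110010110011000 = 58776
→ shifted right by 2 → 0011100101100110 = 14694
34943 = 1000100001111111
→ AND → 0000100001100110 = 2150
→ shifted left by 3 (mod 2^16) → 0100001100110000 = 17200
→ shifted right by 1 → 0010000110011000 = 8600

8600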